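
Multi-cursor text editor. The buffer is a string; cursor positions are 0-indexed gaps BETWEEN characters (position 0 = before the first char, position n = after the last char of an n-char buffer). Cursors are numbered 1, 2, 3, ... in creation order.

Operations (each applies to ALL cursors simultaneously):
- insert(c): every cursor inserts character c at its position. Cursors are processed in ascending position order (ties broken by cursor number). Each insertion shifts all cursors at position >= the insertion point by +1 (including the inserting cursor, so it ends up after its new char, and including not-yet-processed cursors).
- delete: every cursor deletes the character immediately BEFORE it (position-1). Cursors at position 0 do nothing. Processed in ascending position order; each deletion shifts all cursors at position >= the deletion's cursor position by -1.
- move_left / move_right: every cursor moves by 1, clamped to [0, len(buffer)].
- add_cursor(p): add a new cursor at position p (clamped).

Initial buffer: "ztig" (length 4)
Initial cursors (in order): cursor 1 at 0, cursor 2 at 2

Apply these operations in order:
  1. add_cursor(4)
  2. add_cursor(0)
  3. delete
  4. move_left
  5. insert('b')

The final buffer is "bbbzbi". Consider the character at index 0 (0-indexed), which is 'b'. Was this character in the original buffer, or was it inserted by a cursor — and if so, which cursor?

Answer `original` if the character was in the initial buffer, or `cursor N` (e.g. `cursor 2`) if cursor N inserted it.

After op 1 (add_cursor(4)): buffer="ztig" (len 4), cursors c1@0 c2@2 c3@4, authorship ....
After op 2 (add_cursor(0)): buffer="ztig" (len 4), cursors c1@0 c4@0 c2@2 c3@4, authorship ....
After op 3 (delete): buffer="zi" (len 2), cursors c1@0 c4@0 c2@1 c3@2, authorship ..
After op 4 (move_left): buffer="zi" (len 2), cursors c1@0 c2@0 c4@0 c3@1, authorship ..
After op 5 (insert('b')): buffer="bbbzbi" (len 6), cursors c1@3 c2@3 c4@3 c3@5, authorship 124.3.
Authorship (.=original, N=cursor N): 1 2 4 . 3 .
Index 0: author = 1

Answer: cursor 1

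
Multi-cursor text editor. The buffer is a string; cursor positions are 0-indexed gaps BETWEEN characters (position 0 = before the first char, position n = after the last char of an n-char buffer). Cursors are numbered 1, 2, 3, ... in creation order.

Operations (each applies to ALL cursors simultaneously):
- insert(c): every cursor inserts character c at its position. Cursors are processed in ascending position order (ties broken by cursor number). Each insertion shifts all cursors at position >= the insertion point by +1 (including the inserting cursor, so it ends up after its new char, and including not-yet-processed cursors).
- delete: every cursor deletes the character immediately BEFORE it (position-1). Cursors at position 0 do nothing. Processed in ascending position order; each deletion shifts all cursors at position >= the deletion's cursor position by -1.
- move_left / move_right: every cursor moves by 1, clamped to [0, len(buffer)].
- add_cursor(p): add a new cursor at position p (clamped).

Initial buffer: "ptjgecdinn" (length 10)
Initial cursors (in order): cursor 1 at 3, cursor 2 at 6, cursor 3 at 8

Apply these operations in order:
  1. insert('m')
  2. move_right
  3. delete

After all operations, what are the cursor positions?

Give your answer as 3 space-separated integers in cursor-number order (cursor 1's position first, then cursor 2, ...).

Answer: 4 7 9

Derivation:
After op 1 (insert('m')): buffer="ptjmgecmdimnn" (len 13), cursors c1@4 c2@8 c3@11, authorship ...1...2..3..
After op 2 (move_right): buffer="ptjmgecmdimnn" (len 13), cursors c1@5 c2@9 c3@12, authorship ...1...2..3..
After op 3 (delete): buffer="ptjmecmimn" (len 10), cursors c1@4 c2@7 c3@9, authorship ...1..2.3.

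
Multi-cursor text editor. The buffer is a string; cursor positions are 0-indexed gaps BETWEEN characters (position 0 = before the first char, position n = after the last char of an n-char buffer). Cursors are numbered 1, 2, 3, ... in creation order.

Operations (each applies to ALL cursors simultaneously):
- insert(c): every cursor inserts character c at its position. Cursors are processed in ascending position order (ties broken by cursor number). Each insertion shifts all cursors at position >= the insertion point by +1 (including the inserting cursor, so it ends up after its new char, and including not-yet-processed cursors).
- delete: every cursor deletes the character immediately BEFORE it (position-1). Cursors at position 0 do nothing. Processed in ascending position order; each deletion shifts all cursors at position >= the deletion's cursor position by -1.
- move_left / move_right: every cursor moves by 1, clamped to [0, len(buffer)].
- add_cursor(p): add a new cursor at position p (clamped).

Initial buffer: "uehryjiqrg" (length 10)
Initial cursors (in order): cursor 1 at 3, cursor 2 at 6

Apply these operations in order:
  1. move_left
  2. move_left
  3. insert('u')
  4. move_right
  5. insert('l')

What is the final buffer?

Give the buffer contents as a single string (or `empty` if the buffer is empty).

After op 1 (move_left): buffer="uehryjiqrg" (len 10), cursors c1@2 c2@5, authorship ..........
After op 2 (move_left): buffer="uehryjiqrg" (len 10), cursors c1@1 c2@4, authorship ..........
After op 3 (insert('u')): buffer="uuehruyjiqrg" (len 12), cursors c1@2 c2@6, authorship .1...2......
After op 4 (move_right): buffer="uuehruyjiqrg" (len 12), cursors c1@3 c2@7, authorship .1...2......
After op 5 (insert('l')): buffer="uuelhruyljiqrg" (len 14), cursors c1@4 c2@9, authorship .1.1..2.2.....

Answer: uuelhruyljiqrg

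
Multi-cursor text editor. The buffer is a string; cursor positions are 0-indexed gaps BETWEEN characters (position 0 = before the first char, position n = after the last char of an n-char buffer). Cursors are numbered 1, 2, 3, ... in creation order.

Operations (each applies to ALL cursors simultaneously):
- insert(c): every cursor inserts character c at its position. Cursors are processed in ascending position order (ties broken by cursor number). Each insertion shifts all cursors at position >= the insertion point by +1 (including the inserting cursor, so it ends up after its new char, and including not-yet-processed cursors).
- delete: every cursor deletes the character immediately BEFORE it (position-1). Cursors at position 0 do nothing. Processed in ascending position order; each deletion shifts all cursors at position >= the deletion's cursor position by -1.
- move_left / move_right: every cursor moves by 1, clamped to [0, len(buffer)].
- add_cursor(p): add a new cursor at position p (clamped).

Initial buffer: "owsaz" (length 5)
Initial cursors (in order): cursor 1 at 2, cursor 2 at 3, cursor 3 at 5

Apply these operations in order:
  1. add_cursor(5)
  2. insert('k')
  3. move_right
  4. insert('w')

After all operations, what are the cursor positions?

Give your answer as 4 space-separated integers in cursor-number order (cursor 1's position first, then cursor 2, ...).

After op 1 (add_cursor(5)): buffer="owsaz" (len 5), cursors c1@2 c2@3 c3@5 c4@5, authorship .....
After op 2 (insert('k')): buffer="owkskazkk" (len 9), cursors c1@3 c2@5 c3@9 c4@9, authorship ..1.2..34
After op 3 (move_right): buffer="owkskazkk" (len 9), cursors c1@4 c2@6 c3@9 c4@9, authorship ..1.2..34
After op 4 (insert('w')): buffer="owkswkawzkkww" (len 13), cursors c1@5 c2@8 c3@13 c4@13, authorship ..1.12.2.3434

Answer: 5 8 13 13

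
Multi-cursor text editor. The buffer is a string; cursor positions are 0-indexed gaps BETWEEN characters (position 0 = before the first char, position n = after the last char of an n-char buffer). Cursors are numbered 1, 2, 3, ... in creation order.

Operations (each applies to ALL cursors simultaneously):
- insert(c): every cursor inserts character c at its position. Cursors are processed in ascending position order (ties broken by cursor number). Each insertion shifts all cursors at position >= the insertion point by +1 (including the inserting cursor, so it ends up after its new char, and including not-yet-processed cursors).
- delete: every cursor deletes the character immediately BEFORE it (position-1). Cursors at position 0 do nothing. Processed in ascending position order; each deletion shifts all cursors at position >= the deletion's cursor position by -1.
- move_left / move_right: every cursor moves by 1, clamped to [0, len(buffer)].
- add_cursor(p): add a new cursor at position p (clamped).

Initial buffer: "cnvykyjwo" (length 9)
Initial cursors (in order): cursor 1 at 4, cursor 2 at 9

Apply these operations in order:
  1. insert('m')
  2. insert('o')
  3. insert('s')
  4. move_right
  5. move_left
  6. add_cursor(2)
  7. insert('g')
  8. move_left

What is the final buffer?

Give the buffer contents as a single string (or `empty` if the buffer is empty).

Answer: cngvymosgkyjwomogs

Derivation:
After op 1 (insert('m')): buffer="cnvymkyjwom" (len 11), cursors c1@5 c2@11, authorship ....1.....2
After op 2 (insert('o')): buffer="cnvymokyjwomo" (len 13), cursors c1@6 c2@13, authorship ....11.....22
After op 3 (insert('s')): buffer="cnvymoskyjwomos" (len 15), cursors c1@7 c2@15, authorship ....111.....222
After op 4 (move_right): buffer="cnvymoskyjwomos" (len 15), cursors c1@8 c2@15, authorship ....111.....222
After op 5 (move_left): buffer="cnvymoskyjwomos" (len 15), cursors c1@7 c2@14, authorship ....111.....222
After op 6 (add_cursor(2)): buffer="cnvymoskyjwomos" (len 15), cursors c3@2 c1@7 c2@14, authorship ....111.....222
After op 7 (insert('g')): buffer="cngvymosgkyjwomogs" (len 18), cursors c3@3 c1@9 c2@17, authorship ..3..1111.....2222
After op 8 (move_left): buffer="cngvymosgkyjwomogs" (len 18), cursors c3@2 c1@8 c2@16, authorship ..3..1111.....2222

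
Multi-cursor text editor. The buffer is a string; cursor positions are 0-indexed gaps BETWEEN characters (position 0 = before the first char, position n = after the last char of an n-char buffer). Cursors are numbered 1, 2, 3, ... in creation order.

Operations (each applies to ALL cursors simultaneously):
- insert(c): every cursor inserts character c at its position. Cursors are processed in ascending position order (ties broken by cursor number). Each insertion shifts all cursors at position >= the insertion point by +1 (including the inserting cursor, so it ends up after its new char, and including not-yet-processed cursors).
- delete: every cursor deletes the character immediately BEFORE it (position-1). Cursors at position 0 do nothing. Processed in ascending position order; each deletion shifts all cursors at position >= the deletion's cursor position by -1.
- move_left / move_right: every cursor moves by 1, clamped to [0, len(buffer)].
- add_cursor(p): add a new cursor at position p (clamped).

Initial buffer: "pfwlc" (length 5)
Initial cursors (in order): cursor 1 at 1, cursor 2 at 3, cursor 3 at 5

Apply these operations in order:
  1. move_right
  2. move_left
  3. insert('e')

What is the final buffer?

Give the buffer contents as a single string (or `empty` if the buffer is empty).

After op 1 (move_right): buffer="pfwlc" (len 5), cursors c1@2 c2@4 c3@5, authorship .....
After op 2 (move_left): buffer="pfwlc" (len 5), cursors c1@1 c2@3 c3@4, authorship .....
After op 3 (insert('e')): buffer="pefwelec" (len 8), cursors c1@2 c2@5 c3@7, authorship .1..2.3.

Answer: pefwelec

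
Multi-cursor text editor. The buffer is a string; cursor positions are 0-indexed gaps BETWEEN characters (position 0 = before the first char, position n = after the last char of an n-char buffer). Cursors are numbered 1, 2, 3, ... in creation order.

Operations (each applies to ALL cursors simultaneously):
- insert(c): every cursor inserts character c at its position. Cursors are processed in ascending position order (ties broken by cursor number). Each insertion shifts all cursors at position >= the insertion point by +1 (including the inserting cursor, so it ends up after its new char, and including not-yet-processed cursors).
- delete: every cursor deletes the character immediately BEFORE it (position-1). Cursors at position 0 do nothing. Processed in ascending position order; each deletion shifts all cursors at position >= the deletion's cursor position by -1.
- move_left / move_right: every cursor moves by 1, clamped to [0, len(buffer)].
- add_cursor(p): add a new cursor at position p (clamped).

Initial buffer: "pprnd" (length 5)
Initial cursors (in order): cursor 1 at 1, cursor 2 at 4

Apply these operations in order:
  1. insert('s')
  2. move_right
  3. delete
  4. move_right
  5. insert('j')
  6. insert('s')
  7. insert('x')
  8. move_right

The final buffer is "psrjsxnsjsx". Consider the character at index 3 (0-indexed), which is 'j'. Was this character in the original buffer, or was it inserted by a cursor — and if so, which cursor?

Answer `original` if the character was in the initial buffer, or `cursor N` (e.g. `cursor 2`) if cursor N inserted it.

Answer: cursor 1

Derivation:
After op 1 (insert('s')): buffer="psprnsd" (len 7), cursors c1@2 c2@6, authorship .1...2.
After op 2 (move_right): buffer="psprnsd" (len 7), cursors c1@3 c2@7, authorship .1...2.
After op 3 (delete): buffer="psrns" (len 5), cursors c1@2 c2@5, authorship .1..2
After op 4 (move_right): buffer="psrns" (len 5), cursors c1@3 c2@5, authorship .1..2
After op 5 (insert('j')): buffer="psrjnsj" (len 7), cursors c1@4 c2@7, authorship .1.1.22
After op 6 (insert('s')): buffer="psrjsnsjs" (len 9), cursors c1@5 c2@9, authorship .1.11.222
After op 7 (insert('x')): buffer="psrjsxnsjsx" (len 11), cursors c1@6 c2@11, authorship .1.111.2222
After op 8 (move_right): buffer="psrjsxnsjsx" (len 11), cursors c1@7 c2@11, authorship .1.111.2222
Authorship (.=original, N=cursor N): . 1 . 1 1 1 . 2 2 2 2
Index 3: author = 1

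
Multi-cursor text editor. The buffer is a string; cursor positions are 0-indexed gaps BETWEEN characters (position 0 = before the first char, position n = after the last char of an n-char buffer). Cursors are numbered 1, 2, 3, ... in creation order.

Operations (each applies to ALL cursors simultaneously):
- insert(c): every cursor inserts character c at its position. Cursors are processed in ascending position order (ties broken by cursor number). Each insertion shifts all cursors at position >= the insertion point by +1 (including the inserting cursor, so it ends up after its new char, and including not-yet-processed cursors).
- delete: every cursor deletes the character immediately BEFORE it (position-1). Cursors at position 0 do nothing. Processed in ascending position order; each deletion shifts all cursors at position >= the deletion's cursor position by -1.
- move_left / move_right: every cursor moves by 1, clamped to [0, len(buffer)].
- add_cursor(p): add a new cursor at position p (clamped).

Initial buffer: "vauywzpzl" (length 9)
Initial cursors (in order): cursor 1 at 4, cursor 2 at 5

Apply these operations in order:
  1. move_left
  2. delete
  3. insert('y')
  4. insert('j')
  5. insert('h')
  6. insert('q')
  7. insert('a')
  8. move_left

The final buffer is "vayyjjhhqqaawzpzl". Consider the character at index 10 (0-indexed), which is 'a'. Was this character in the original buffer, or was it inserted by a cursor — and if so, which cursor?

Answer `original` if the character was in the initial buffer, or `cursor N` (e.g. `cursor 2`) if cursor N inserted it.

Answer: cursor 1

Derivation:
After op 1 (move_left): buffer="vauywzpzl" (len 9), cursors c1@3 c2@4, authorship .........
After op 2 (delete): buffer="vawzpzl" (len 7), cursors c1@2 c2@2, authorship .......
After op 3 (insert('y')): buffer="vayywzpzl" (len 9), cursors c1@4 c2@4, authorship ..12.....
After op 4 (insert('j')): buffer="vayyjjwzpzl" (len 11), cursors c1@6 c2@6, authorship ..1212.....
After op 5 (insert('h')): buffer="vayyjjhhwzpzl" (len 13), cursors c1@8 c2@8, authorship ..121212.....
After op 6 (insert('q')): buffer="vayyjjhhqqwzpzl" (len 15), cursors c1@10 c2@10, authorship ..12121212.....
After op 7 (insert('a')): buffer="vayyjjhhqqaawzpzl" (len 17), cursors c1@12 c2@12, authorship ..1212121212.....
After op 8 (move_left): buffer="vayyjjhhqqaawzpzl" (len 17), cursors c1@11 c2@11, authorship ..1212121212.....
Authorship (.=original, N=cursor N): . . 1 2 1 2 1 2 1 2 1 2 . . . . .
Index 10: author = 1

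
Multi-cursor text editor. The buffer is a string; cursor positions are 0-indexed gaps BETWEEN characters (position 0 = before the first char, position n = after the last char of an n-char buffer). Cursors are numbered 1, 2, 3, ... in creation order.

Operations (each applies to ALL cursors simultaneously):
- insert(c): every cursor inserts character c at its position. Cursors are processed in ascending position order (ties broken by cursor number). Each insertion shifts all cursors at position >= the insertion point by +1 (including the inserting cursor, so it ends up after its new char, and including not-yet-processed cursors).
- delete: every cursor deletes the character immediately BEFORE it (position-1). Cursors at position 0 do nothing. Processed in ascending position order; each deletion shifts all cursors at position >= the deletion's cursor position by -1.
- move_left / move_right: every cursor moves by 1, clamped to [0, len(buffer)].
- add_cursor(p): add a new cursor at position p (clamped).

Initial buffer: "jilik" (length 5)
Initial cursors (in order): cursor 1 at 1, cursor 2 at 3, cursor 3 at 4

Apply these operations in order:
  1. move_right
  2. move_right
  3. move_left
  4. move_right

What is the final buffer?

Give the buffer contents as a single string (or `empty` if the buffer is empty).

Answer: jilik

Derivation:
After op 1 (move_right): buffer="jilik" (len 5), cursors c1@2 c2@4 c3@5, authorship .....
After op 2 (move_right): buffer="jilik" (len 5), cursors c1@3 c2@5 c3@5, authorship .....
After op 3 (move_left): buffer="jilik" (len 5), cursors c1@2 c2@4 c3@4, authorship .....
After op 4 (move_right): buffer="jilik" (len 5), cursors c1@3 c2@5 c3@5, authorship .....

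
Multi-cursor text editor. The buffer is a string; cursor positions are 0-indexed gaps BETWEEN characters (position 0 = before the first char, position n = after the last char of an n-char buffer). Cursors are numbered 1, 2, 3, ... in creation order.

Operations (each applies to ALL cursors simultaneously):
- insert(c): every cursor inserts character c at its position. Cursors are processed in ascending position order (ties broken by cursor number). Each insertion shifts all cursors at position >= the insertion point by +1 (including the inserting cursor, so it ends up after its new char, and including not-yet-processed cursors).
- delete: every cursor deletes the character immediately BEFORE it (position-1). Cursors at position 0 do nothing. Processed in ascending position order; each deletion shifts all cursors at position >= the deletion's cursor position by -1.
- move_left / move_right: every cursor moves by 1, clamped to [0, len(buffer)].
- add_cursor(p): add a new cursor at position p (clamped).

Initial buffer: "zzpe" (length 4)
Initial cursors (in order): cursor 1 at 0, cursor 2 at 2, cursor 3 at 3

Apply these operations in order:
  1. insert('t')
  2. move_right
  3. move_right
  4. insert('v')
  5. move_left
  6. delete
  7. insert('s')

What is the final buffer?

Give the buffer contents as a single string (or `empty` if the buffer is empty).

Answer: tzsvtpsvsv

Derivation:
After op 1 (insert('t')): buffer="tzztpte" (len 7), cursors c1@1 c2@4 c3@6, authorship 1..2.3.
After op 2 (move_right): buffer="tzztpte" (len 7), cursors c1@2 c2@5 c3@7, authorship 1..2.3.
After op 3 (move_right): buffer="tzztpte" (len 7), cursors c1@3 c2@6 c3@7, authorship 1..2.3.
After op 4 (insert('v')): buffer="tzzvtptvev" (len 10), cursors c1@4 c2@8 c3@10, authorship 1..12.32.3
After op 5 (move_left): buffer="tzzvtptvev" (len 10), cursors c1@3 c2@7 c3@9, authorship 1..12.32.3
After op 6 (delete): buffer="tzvtpvv" (len 7), cursors c1@2 c2@5 c3@6, authorship 1.12.23
After op 7 (insert('s')): buffer="tzsvtpsvsv" (len 10), cursors c1@3 c2@7 c3@9, authorship 1.112.2233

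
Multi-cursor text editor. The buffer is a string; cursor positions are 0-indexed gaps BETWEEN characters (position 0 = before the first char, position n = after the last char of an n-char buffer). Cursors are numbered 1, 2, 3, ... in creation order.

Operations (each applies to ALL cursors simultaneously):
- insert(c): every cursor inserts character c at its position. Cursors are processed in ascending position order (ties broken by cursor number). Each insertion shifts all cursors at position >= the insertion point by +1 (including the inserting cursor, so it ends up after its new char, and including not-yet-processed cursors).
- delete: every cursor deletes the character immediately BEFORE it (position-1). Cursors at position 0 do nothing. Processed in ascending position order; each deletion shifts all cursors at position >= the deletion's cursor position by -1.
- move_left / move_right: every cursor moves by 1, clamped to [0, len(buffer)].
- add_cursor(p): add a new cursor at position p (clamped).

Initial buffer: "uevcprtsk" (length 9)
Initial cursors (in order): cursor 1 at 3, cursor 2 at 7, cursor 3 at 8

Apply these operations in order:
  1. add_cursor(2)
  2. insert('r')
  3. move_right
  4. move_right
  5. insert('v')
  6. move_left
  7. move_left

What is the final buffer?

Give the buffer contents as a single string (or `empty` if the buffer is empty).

Answer: uervrvcpvrtrsrvkv

Derivation:
After op 1 (add_cursor(2)): buffer="uevcprtsk" (len 9), cursors c4@2 c1@3 c2@7 c3@8, authorship .........
After op 2 (insert('r')): buffer="uervrcprtrsrk" (len 13), cursors c4@3 c1@5 c2@10 c3@12, authorship ..4.1....2.3.
After op 3 (move_right): buffer="uervrcprtrsrk" (len 13), cursors c4@4 c1@6 c2@11 c3@13, authorship ..4.1....2.3.
After op 4 (move_right): buffer="uervrcprtrsrk" (len 13), cursors c4@5 c1@7 c2@12 c3@13, authorship ..4.1....2.3.
After op 5 (insert('v')): buffer="uervrvcpvrtrsrvkv" (len 17), cursors c4@6 c1@9 c2@15 c3@17, authorship ..4.14..1..2.32.3
After op 6 (move_left): buffer="uervrvcpvrtrsrvkv" (len 17), cursors c4@5 c1@8 c2@14 c3@16, authorship ..4.14..1..2.32.3
After op 7 (move_left): buffer="uervrvcpvrtrsrvkv" (len 17), cursors c4@4 c1@7 c2@13 c3@15, authorship ..4.14..1..2.32.3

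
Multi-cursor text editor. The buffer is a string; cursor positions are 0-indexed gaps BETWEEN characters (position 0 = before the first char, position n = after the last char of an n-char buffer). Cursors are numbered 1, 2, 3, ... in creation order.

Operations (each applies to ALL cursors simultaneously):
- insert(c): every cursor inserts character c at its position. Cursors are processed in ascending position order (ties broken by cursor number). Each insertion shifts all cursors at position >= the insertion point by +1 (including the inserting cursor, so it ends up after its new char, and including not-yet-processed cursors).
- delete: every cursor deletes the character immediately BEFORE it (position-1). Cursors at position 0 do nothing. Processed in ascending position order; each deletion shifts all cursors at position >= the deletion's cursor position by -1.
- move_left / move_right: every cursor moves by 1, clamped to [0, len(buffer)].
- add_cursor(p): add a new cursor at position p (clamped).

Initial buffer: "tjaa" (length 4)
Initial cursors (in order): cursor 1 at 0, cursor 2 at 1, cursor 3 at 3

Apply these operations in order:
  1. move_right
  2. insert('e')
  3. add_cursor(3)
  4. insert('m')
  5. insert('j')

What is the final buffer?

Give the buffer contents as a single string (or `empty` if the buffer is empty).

After op 1 (move_right): buffer="tjaa" (len 4), cursors c1@1 c2@2 c3@4, authorship ....
After op 2 (insert('e')): buffer="tejeaae" (len 7), cursors c1@2 c2@4 c3@7, authorship .1.2..3
After op 3 (add_cursor(3)): buffer="tejeaae" (len 7), cursors c1@2 c4@3 c2@4 c3@7, authorship .1.2..3
After op 4 (insert('m')): buffer="temjmemaaem" (len 11), cursors c1@3 c4@5 c2@7 c3@11, authorship .11.422..33
After op 5 (insert('j')): buffer="temjjmjemjaaemj" (len 15), cursors c1@4 c4@7 c2@10 c3@15, authorship .111.44222..333

Answer: temjjmjemjaaemj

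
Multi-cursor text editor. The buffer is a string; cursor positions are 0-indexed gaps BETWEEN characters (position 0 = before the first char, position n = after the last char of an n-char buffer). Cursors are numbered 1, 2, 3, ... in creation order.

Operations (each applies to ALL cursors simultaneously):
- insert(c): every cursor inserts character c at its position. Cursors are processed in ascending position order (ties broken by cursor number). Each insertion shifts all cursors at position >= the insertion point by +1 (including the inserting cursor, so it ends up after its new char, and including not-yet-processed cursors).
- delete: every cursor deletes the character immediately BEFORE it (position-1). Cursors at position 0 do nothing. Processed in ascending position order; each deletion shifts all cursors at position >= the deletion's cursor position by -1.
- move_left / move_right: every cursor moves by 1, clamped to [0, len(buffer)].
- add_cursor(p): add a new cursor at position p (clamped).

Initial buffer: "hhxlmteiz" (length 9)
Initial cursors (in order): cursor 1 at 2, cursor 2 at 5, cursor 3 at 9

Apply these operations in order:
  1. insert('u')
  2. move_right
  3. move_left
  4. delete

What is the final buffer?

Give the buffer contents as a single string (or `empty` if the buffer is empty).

After op 1 (insert('u')): buffer="hhuxlmuteizu" (len 12), cursors c1@3 c2@7 c3@12, authorship ..1...2....3
After op 2 (move_right): buffer="hhuxlmuteizu" (len 12), cursors c1@4 c2@8 c3@12, authorship ..1...2....3
After op 3 (move_left): buffer="hhuxlmuteizu" (len 12), cursors c1@3 c2@7 c3@11, authorship ..1...2....3
After op 4 (delete): buffer="hhxlmteiu" (len 9), cursors c1@2 c2@5 c3@8, authorship ........3

Answer: hhxlmteiu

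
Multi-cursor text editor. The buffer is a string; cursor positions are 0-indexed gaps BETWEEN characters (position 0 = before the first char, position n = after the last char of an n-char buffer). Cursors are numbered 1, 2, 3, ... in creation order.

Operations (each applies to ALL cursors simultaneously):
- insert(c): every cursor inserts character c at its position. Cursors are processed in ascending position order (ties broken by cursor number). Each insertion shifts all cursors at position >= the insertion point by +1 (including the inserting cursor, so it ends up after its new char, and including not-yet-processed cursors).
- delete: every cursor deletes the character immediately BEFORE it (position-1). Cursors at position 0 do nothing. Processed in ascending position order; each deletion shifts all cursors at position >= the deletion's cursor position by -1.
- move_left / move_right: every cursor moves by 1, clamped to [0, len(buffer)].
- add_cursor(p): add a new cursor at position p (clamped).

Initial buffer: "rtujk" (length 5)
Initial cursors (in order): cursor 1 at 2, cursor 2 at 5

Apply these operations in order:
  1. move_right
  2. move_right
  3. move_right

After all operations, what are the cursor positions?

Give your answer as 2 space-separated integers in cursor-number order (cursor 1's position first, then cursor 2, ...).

After op 1 (move_right): buffer="rtujk" (len 5), cursors c1@3 c2@5, authorship .....
After op 2 (move_right): buffer="rtujk" (len 5), cursors c1@4 c2@5, authorship .....
After op 3 (move_right): buffer="rtujk" (len 5), cursors c1@5 c2@5, authorship .....

Answer: 5 5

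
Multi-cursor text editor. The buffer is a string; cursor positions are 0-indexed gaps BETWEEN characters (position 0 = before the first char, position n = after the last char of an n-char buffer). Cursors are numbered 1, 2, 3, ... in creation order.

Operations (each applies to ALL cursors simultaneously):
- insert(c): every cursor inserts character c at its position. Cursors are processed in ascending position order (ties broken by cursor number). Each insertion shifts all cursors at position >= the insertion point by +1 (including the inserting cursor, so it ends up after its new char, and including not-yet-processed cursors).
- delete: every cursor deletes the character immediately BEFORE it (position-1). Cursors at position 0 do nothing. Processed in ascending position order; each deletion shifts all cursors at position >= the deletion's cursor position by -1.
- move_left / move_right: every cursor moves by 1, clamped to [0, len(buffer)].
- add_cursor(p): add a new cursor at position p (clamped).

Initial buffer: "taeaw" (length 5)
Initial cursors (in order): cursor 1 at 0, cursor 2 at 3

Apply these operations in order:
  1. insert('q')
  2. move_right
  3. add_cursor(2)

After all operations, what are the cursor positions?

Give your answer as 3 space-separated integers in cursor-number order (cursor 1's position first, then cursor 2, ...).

After op 1 (insert('q')): buffer="qtaeqaw" (len 7), cursors c1@1 c2@5, authorship 1...2..
After op 2 (move_right): buffer="qtaeqaw" (len 7), cursors c1@2 c2@6, authorship 1...2..
After op 3 (add_cursor(2)): buffer="qtaeqaw" (len 7), cursors c1@2 c3@2 c2@6, authorship 1...2..

Answer: 2 6 2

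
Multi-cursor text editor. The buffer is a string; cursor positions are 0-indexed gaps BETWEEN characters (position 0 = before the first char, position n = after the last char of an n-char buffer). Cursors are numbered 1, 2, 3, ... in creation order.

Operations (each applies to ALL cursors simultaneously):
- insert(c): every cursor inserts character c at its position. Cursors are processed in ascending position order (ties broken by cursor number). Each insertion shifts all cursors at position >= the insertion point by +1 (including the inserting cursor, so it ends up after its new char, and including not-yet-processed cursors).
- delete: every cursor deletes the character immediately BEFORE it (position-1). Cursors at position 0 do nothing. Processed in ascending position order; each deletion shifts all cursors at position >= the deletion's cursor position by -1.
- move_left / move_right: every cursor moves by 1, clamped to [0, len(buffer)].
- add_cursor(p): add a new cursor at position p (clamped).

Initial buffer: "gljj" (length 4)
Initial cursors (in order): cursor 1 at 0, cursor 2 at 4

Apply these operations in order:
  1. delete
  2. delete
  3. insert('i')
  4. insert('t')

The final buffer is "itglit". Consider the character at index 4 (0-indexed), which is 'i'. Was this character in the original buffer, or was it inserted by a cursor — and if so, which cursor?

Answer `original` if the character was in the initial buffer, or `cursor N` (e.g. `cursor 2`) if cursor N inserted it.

After op 1 (delete): buffer="glj" (len 3), cursors c1@0 c2@3, authorship ...
After op 2 (delete): buffer="gl" (len 2), cursors c1@0 c2@2, authorship ..
After op 3 (insert('i')): buffer="igli" (len 4), cursors c1@1 c2@4, authorship 1..2
After op 4 (insert('t')): buffer="itglit" (len 6), cursors c1@2 c2@6, authorship 11..22
Authorship (.=original, N=cursor N): 1 1 . . 2 2
Index 4: author = 2

Answer: cursor 2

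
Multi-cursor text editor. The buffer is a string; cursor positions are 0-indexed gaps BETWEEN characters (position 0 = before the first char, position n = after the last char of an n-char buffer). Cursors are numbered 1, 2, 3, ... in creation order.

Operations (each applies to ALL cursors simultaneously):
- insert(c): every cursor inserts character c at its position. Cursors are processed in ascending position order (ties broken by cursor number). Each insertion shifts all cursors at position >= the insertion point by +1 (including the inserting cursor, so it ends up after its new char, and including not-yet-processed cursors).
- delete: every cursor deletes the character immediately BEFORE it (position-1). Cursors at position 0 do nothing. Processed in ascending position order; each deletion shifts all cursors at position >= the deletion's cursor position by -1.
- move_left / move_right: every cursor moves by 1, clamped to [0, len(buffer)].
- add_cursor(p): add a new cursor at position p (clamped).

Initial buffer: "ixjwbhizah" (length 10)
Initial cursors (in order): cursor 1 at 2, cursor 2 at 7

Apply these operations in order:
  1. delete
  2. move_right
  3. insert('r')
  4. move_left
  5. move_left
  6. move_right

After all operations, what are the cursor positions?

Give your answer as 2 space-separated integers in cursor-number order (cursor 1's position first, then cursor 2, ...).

After op 1 (delete): buffer="ijwbhzah" (len 8), cursors c1@1 c2@5, authorship ........
After op 2 (move_right): buffer="ijwbhzah" (len 8), cursors c1@2 c2@6, authorship ........
After op 3 (insert('r')): buffer="ijrwbhzrah" (len 10), cursors c1@3 c2@8, authorship ..1....2..
After op 4 (move_left): buffer="ijrwbhzrah" (len 10), cursors c1@2 c2@7, authorship ..1....2..
After op 5 (move_left): buffer="ijrwbhzrah" (len 10), cursors c1@1 c2@6, authorship ..1....2..
After op 6 (move_right): buffer="ijrwbhzrah" (len 10), cursors c1@2 c2@7, authorship ..1....2..

Answer: 2 7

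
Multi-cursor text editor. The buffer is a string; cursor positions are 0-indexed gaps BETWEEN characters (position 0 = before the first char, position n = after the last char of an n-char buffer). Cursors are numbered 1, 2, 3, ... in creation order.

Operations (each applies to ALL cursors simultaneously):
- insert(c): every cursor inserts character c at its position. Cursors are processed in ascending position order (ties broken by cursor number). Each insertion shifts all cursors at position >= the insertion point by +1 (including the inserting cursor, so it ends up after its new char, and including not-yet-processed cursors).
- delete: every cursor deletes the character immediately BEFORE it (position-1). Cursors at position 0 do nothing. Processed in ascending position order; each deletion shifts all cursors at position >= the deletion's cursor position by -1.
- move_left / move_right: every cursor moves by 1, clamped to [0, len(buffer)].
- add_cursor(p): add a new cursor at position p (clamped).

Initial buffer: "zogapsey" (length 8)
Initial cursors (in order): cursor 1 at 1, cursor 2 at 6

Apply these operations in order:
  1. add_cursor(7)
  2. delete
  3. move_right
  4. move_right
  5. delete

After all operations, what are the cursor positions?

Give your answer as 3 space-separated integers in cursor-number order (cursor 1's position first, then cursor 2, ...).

Answer: 1 2 2

Derivation:
After op 1 (add_cursor(7)): buffer="zogapsey" (len 8), cursors c1@1 c2@6 c3@7, authorship ........
After op 2 (delete): buffer="ogapy" (len 5), cursors c1@0 c2@4 c3@4, authorship .....
After op 3 (move_right): buffer="ogapy" (len 5), cursors c1@1 c2@5 c3@5, authorship .....
After op 4 (move_right): buffer="ogapy" (len 5), cursors c1@2 c2@5 c3@5, authorship .....
After op 5 (delete): buffer="oa" (len 2), cursors c1@1 c2@2 c3@2, authorship ..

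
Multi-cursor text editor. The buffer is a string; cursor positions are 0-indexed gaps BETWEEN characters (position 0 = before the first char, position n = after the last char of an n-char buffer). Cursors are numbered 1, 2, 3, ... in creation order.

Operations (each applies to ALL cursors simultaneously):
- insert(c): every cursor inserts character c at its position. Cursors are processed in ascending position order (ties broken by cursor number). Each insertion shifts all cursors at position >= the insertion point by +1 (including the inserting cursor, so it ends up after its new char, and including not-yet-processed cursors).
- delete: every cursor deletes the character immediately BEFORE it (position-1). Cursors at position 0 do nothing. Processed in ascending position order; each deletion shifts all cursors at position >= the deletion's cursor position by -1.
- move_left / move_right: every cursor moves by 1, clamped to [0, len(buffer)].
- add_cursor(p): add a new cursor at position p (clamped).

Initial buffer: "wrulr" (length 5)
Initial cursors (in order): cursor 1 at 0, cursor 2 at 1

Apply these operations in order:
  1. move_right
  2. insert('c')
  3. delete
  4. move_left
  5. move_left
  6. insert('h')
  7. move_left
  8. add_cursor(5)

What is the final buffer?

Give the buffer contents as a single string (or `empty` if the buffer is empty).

After op 1 (move_right): buffer="wrulr" (len 5), cursors c1@1 c2@2, authorship .....
After op 2 (insert('c')): buffer="wcrculr" (len 7), cursors c1@2 c2@4, authorship .1.2...
After op 3 (delete): buffer="wrulr" (len 5), cursors c1@1 c2@2, authorship .....
After op 4 (move_left): buffer="wrulr" (len 5), cursors c1@0 c2@1, authorship .....
After op 5 (move_left): buffer="wrulr" (len 5), cursors c1@0 c2@0, authorship .....
After op 6 (insert('h')): buffer="hhwrulr" (len 7), cursors c1@2 c2@2, authorship 12.....
After op 7 (move_left): buffer="hhwrulr" (len 7), cursors c1@1 c2@1, authorship 12.....
After op 8 (add_cursor(5)): buffer="hhwrulr" (len 7), cursors c1@1 c2@1 c3@5, authorship 12.....

Answer: hhwrulr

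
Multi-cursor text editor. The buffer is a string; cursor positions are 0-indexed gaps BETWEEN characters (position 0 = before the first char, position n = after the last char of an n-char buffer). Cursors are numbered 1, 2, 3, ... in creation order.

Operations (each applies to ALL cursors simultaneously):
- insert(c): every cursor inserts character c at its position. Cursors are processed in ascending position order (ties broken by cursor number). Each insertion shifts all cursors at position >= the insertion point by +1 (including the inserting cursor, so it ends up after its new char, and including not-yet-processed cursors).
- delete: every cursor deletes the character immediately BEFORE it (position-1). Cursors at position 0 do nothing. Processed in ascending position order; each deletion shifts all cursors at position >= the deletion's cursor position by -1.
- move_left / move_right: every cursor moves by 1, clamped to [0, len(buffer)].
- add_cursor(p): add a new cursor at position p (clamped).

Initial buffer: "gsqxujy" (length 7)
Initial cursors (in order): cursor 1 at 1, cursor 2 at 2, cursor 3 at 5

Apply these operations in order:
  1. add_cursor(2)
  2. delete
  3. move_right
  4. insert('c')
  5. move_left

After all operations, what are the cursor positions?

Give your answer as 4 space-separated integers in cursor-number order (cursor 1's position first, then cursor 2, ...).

After op 1 (add_cursor(2)): buffer="gsqxujy" (len 7), cursors c1@1 c2@2 c4@2 c3@5, authorship .......
After op 2 (delete): buffer="qxjy" (len 4), cursors c1@0 c2@0 c4@0 c3@2, authorship ....
After op 3 (move_right): buffer="qxjy" (len 4), cursors c1@1 c2@1 c4@1 c3@3, authorship ....
After op 4 (insert('c')): buffer="qcccxjcy" (len 8), cursors c1@4 c2@4 c4@4 c3@7, authorship .124..3.
After op 5 (move_left): buffer="qcccxjcy" (len 8), cursors c1@3 c2@3 c4@3 c3@6, authorship .124..3.

Answer: 3 3 6 3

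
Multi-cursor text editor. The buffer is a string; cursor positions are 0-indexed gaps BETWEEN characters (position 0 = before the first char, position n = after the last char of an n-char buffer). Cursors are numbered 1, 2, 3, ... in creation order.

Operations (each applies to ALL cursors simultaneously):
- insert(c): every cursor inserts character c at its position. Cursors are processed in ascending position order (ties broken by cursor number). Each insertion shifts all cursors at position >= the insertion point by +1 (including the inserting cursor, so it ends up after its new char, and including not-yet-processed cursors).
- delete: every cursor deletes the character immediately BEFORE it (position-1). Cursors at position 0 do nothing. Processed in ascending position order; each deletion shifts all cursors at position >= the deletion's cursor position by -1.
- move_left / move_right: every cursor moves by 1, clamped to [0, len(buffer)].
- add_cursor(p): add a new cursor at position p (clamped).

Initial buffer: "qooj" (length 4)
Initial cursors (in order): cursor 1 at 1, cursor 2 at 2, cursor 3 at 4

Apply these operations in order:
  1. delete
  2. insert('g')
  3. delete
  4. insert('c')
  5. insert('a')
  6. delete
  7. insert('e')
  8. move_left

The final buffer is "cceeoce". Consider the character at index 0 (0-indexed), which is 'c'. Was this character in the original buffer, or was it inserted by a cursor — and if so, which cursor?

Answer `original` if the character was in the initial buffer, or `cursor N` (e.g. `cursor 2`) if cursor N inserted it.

Answer: cursor 1

Derivation:
After op 1 (delete): buffer="o" (len 1), cursors c1@0 c2@0 c3@1, authorship .
After op 2 (insert('g')): buffer="ggog" (len 4), cursors c1@2 c2@2 c3@4, authorship 12.3
After op 3 (delete): buffer="o" (len 1), cursors c1@0 c2@0 c3@1, authorship .
After op 4 (insert('c')): buffer="ccoc" (len 4), cursors c1@2 c2@2 c3@4, authorship 12.3
After op 5 (insert('a')): buffer="ccaaoca" (len 7), cursors c1@4 c2@4 c3@7, authorship 1212.33
After op 6 (delete): buffer="ccoc" (len 4), cursors c1@2 c2@2 c3@4, authorship 12.3
After op 7 (insert('e')): buffer="cceeoce" (len 7), cursors c1@4 c2@4 c3@7, authorship 1212.33
After op 8 (move_left): buffer="cceeoce" (len 7), cursors c1@3 c2@3 c3@6, authorship 1212.33
Authorship (.=original, N=cursor N): 1 2 1 2 . 3 3
Index 0: author = 1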